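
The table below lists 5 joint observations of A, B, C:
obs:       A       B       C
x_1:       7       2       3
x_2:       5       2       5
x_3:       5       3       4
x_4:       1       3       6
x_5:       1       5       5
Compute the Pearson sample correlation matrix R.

Step 1 — column means:
  mean(A) = (7 + 5 + 5 + 1 + 1) / 5 = 19/5 = 3.8
  mean(B) = (2 + 2 + 3 + 3 + 5) / 5 = 15/5 = 3
  mean(C) = (3 + 5 + 4 + 6 + 5) / 5 = 23/5 = 4.6

Step 2 — sample variances and covariances s[i,j] = (1/(n-1)) · Σ_k (x_{k,i} - mean_i) · (x_{k,j} - mean_j), with n-1 = 4:
  s[A,A] = ((3.2)·(3.2) + (1.2)·(1.2) + (1.2)·(1.2) + (-2.8)·(-2.8) + (-2.8)·(-2.8)) / 4 = 28.8/4 = 7.2
  s[A,B] = ((3.2)·(-1) + (1.2)·(-1) + (1.2)·(0) + (-2.8)·(0) + (-2.8)·(2)) / 4 = -10/4 = -2.5
  s[A,C] = ((3.2)·(-1.6) + (1.2)·(0.4) + (1.2)·(-0.6) + (-2.8)·(1.4) + (-2.8)·(0.4)) / 4 = -10.4/4 = -2.6
  s[B,B] = ((-1)·(-1) + (-1)·(-1) + (0)·(0) + (0)·(0) + (2)·(2)) / 4 = 6/4 = 1.5
  s[B,C] = ((-1)·(-1.6) + (-1)·(0.4) + (0)·(-0.6) + (0)·(1.4) + (2)·(0.4)) / 4 = 2/4 = 0.5
  s[C,C] = ((-1.6)·(-1.6) + (0.4)·(0.4) + (-0.6)·(-0.6) + (1.4)·(1.4) + (0.4)·(0.4)) / 4 = 5.2/4 = 1.3
  Sample standard deviations s_i = √(s[i,i]):
  s(A) = √(7.2) = 2.6833
  s(B) = √(1.5) = 1.2247
  s(C) = √(1.3) = 1.1402

Step 3 — r_{ij} = s_{ij} / (s_i · s_j):
  r[A,A] = 1 (diagonal).
  r[A,B] = -2.5 / (2.6833 · 1.2247) = -2.5 / 3.2863 = -0.7607
  r[A,C] = -2.6 / (2.6833 · 1.1402) = -2.6 / 3.0594 = -0.8498
  r[B,B] = 1 (diagonal).
  r[B,C] = 0.5 / (1.2247 · 1.1402) = 0.5 / 1.3964 = 0.3581
  r[C,C] = 1 (diagonal).

R is symmetric with unit diagonal. Assembling:

R = [[1, -0.7607, -0.8498],
 [-0.7607, 1, 0.3581],
 [-0.8498, 0.3581, 1]]


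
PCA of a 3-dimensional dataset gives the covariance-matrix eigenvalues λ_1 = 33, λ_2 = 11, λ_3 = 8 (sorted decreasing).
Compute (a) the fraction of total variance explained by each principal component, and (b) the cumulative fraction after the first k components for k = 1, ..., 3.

Step 1 — total variance = trace(Sigma) = Σ λ_i = 33 + 11 + 8 = 52.

Step 2 — fraction explained by component i = λ_i / Σ λ:
  PC1: 33/52 = 0.6346
  PC2: 11/52 = 0.2115
  PC3: 8/52 = 0.1538

Step 3 — cumulative fraction after k components = (λ_1 + ... + λ_k) / Σ λ:
  k = 1: 33/52 = 0.6346
  k = 2: (33 + 11)/52 = 44/52 = 0.8462
  k = 3: (33 + 11 + 8)/52 = 52/52 = 1

Summary (fraction, with percent):

explained: PC1 0.6346 (63.46%), PC2 0.2115 (21.15%), PC3 0.1538 (15.38%);  cumulative: 0.6346, 0.8462, 1


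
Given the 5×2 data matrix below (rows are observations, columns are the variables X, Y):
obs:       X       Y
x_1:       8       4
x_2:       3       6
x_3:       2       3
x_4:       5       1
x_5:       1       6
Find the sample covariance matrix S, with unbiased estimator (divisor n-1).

Step 1 — column means:
  mean(X) = (8 + 3 + 2 + 5 + 1) / 5 = 19/5 = 3.8
  mean(Y) = (4 + 6 + 3 + 1 + 6) / 5 = 20/5 = 4

Step 2 — sample covariance S[i,j] = (1/(n-1)) · Σ_k (x_{k,i} - mean_i) · (x_{k,j} - mean_j), with n-1 = 4.
  S[X,X] = ((4.2)·(4.2) + (-0.8)·(-0.8) + (-1.8)·(-1.8) + (1.2)·(1.2) + (-2.8)·(-2.8)) / 4 = 30.8/4 = 7.7
  S[X,Y] = ((4.2)·(0) + (-0.8)·(2) + (-1.8)·(-1) + (1.2)·(-3) + (-2.8)·(2)) / 4 = -9/4 = -2.25
  S[Y,Y] = ((0)·(0) + (2)·(2) + (-1)·(-1) + (-3)·(-3) + (2)·(2)) / 4 = 18/4 = 4.5

S is symmetric (S[j,i] = S[i,j]). Assembling:

S = [[7.7, -2.25],
 [-2.25, 4.5]]


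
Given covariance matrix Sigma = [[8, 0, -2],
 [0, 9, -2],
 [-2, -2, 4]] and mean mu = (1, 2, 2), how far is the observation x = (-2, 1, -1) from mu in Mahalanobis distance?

Step 1 — centre the observation: (x - mu) = (-3, -1, -3).

Step 2 — invert Sigma (cofactor / det for 3×3, or solve directly):
  Sigma^{-1} = [[0.1455, 0.0182, 0.0818],
 [0.0182, 0.1273, 0.0727],
 [0.0818, 0.0727, 0.3273]].

Step 3 — form the quadratic (x - mu)^T · Sigma^{-1} · (x - mu):
  Sigma^{-1} · (x - mu) = (-0.7, -0.4, -1.3).
  (x - mu)^T · [Sigma^{-1} · (x - mu)] = (-3)·(-0.7) + (-1)·(-0.4) + (-3)·(-1.3) = 6.4.

Step 4 — take square root: d = √(6.4) ≈ 2.5298.

d(x, mu) = √(6.4) ≈ 2.5298


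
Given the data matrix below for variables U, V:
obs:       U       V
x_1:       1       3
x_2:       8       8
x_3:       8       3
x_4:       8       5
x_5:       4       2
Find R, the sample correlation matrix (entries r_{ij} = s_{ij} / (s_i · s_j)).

Step 1 — column means:
  mean(U) = (1 + 8 + 8 + 8 + 4) / 5 = 29/5 = 5.8
  mean(V) = (3 + 8 + 3 + 5 + 2) / 5 = 21/5 = 4.2

Step 2 — sample variances and covariances s[i,j] = (1/(n-1)) · Σ_k (x_{k,i} - mean_i) · (x_{k,j} - mean_j), with n-1 = 4:
  s[U,U] = ((-4.8)·(-4.8) + (2.2)·(2.2) + (2.2)·(2.2) + (2.2)·(2.2) + (-1.8)·(-1.8)) / 4 = 40.8/4 = 10.2
  s[U,V] = ((-4.8)·(-1.2) + (2.2)·(3.8) + (2.2)·(-1.2) + (2.2)·(0.8) + (-1.8)·(-2.2)) / 4 = 17.2/4 = 4.3
  s[V,V] = ((-1.2)·(-1.2) + (3.8)·(3.8) + (-1.2)·(-1.2) + (0.8)·(0.8) + (-2.2)·(-2.2)) / 4 = 22.8/4 = 5.7
  Sample standard deviations s_i = √(s[i,i]):
  s(U) = √(10.2) = 3.1937
  s(V) = √(5.7) = 2.3875

Step 3 — r_{ij} = s_{ij} / (s_i · s_j):
  r[U,U] = 1 (diagonal).
  r[U,V] = 4.3 / (3.1937 · 2.3875) = 4.3 / 7.625 = 0.5639
  r[V,V] = 1 (diagonal).

R is symmetric with unit diagonal. Assembling:

R = [[1, 0.5639],
 [0.5639, 1]]


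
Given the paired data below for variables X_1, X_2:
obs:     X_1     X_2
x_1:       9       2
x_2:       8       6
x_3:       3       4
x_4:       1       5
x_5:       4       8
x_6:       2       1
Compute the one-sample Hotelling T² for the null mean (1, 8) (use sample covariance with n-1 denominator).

Step 1 — sample mean vector:
  mean(X_1) = (9 + 8 + 3 + 1 + 4 + 2) / 6 = 27/6 = 4.5
  mean(X_2) = (2 + 6 + 4 + 5 + 8 + 1) / 6 = 26/6 = 4.3333
  x̄ = (4.5, 4.3333),  deviation x̄ - mu_0 = (4.5, 4.3333) - (1, 8) = (3.5, -3.6667).

Step 2 — sample covariance matrix, S[i,j] = (1/(n-1)) · Σ_k (x_{k,i} - mean_i) · (x_{k,j} - mean_j), divisor n-1 = 5:
  S[X_1,X_1] = ((4.5)·(4.5) + (3.5)·(3.5) + (-1.5)·(-1.5) + (-3.5)·(-3.5) + (-0.5)·(-0.5) + (-2.5)·(-2.5)) / 5 = 53.5/5 = 10.7
  S[X_1,X_2] = ((4.5)·(-2.3333) + (3.5)·(1.6667) + (-1.5)·(-0.3333) + (-3.5)·(0.6667) + (-0.5)·(3.6667) + (-2.5)·(-3.3333)) / 5 = 0/5 = 0
  S[X_2,X_2] = ((-2.3333)·(-2.3333) + (1.6667)·(1.6667) + (-0.3333)·(-0.3333) + (0.6667)·(0.6667) + (3.6667)·(3.6667) + (-3.3333)·(-3.3333)) / 5 = 33.3333/5 = 6.6667
  S = [[10.7, 0],
 [0, 6.6667]].

Step 3 — invert S. det(S) = 10.7·6.6667 - (0)² = 71.3333.
  S^{-1} = (1/det) · [[d, -b], [-b, a]] = [[0.0935, 0],
 [0, 0.15]].

Step 4 — quadratic form (x̄ - mu_0)^T · S^{-1} · (x̄ - mu_0):
  S^{-1} · (x̄ - mu_0) = (0.3271, -0.55),
  (x̄ - mu_0)^T · [...] = (3.5)·(0.3271) + (-3.6667)·(-0.55) = 3.1615.

Step 5 — scale by n: T² = 6 · 3.1615 = 18.9692.

T² ≈ 18.9692


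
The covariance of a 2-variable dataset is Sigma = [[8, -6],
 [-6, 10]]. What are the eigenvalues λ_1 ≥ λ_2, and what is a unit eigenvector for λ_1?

Step 1 — characteristic polynomial of 2×2 Sigma:
  det(Sigma - λI) = λ² - trace · λ + det = 0.
  trace = 8 + 10 = 18, det = 8·10 - (-6)² = 44.
Step 2 — discriminant:
  Δ = trace² - 4·det = 324 - 176 = 148.
Step 3 — eigenvalues:
  λ = (trace ± √Δ)/2 = (18 ± 12.1655)/2,
  λ_1 = 15.0828,  λ_2 = 2.9172.

Step 4 — unit eigenvector for λ_1: solve (Sigma - λ_1 I)v = 0. First row:
  (8 - 15.0828)·v_x + (-6)·v_y = 0, i.e. (-7.0828)·v_x + (-6)·v_y = 0,
  so v ∝ (b, λ_1 - a) = (-6, 7.0828); multiply by -1 so the first entry is positive: u = (6, -7.0828).
  ||u|| = √((6)² + (-7.0828)²) = √(86.1655) ≈ 9.2825,
  v_1 = u/||u|| ≈ (0.6464, -0.763) (||v_1|| = 1).

λ_1 = 15.0828,  λ_2 = 2.9172;  v_1 ≈ (0.6464, -0.763)


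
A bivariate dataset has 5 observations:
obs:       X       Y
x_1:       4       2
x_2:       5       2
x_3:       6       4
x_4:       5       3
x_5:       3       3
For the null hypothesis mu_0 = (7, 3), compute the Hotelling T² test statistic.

Step 1 — sample mean vector:
  mean(X) = (4 + 5 + 6 + 5 + 3) / 5 = 23/5 = 4.6
  mean(Y) = (2 + 2 + 4 + 3 + 3) / 5 = 14/5 = 2.8
  x̄ = (4.6, 2.8),  deviation x̄ - mu_0 = (4.6, 2.8) - (7, 3) = (-2.4, -0.2).

Step 2 — sample covariance matrix, S[i,j] = (1/(n-1)) · Σ_k (x_{k,i} - mean_i) · (x_{k,j} - mean_j), divisor n-1 = 4:
  S[X,X] = ((-0.6)·(-0.6) + (0.4)·(0.4) + (1.4)·(1.4) + (0.4)·(0.4) + (-1.6)·(-1.6)) / 4 = 5.2/4 = 1.3
  S[X,Y] = ((-0.6)·(-0.8) + (0.4)·(-0.8) + (1.4)·(1.2) + (0.4)·(0.2) + (-1.6)·(0.2)) / 4 = 1.6/4 = 0.4
  S[Y,Y] = ((-0.8)·(-0.8) + (-0.8)·(-0.8) + (1.2)·(1.2) + (0.2)·(0.2) + (0.2)·(0.2)) / 4 = 2.8/4 = 0.7
  S = [[1.3, 0.4],
 [0.4, 0.7]].

Step 3 — invert S. det(S) = 1.3·0.7 - (0.4)² = 0.75.
  S^{-1} = (1/det) · [[d, -b], [-b, a]] = [[0.9333, -0.5333],
 [-0.5333, 1.7333]].

Step 4 — quadratic form (x̄ - mu_0)^T · S^{-1} · (x̄ - mu_0):
  S^{-1} · (x̄ - mu_0) = (-2.1333, 0.9333),
  (x̄ - mu_0)^T · [...] = (-2.4)·(-2.1333) + (-0.2)·(0.9333) = 4.9333.

Step 5 — scale by n: T² = 5 · 4.9333 = 24.6667.

T² ≈ 24.6667


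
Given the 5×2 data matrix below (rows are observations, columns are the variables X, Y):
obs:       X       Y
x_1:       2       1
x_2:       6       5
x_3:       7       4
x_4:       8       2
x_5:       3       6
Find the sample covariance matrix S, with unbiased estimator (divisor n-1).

Step 1 — column means:
  mean(X) = (2 + 6 + 7 + 8 + 3) / 5 = 26/5 = 5.2
  mean(Y) = (1 + 5 + 4 + 2 + 6) / 5 = 18/5 = 3.6

Step 2 — sample covariance S[i,j] = (1/(n-1)) · Σ_k (x_{k,i} - mean_i) · (x_{k,j} - mean_j), with n-1 = 4.
  S[X,X] = ((-3.2)·(-3.2) + (0.8)·(0.8) + (1.8)·(1.8) + (2.8)·(2.8) + (-2.2)·(-2.2)) / 4 = 26.8/4 = 6.7
  S[X,Y] = ((-3.2)·(-2.6) + (0.8)·(1.4) + (1.8)·(0.4) + (2.8)·(-1.6) + (-2.2)·(2.4)) / 4 = 0.4/4 = 0.1
  S[Y,Y] = ((-2.6)·(-2.6) + (1.4)·(1.4) + (0.4)·(0.4) + (-1.6)·(-1.6) + (2.4)·(2.4)) / 4 = 17.2/4 = 4.3

S is symmetric (S[j,i] = S[i,j]). Assembling:

S = [[6.7, 0.1],
 [0.1, 4.3]]


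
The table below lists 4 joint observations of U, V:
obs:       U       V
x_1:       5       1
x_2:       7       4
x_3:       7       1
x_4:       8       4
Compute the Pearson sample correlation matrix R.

Step 1 — column means:
  mean(U) = (5 + 7 + 7 + 8) / 4 = 27/4 = 6.75
  mean(V) = (1 + 4 + 1 + 4) / 4 = 10/4 = 2.5

Step 2 — sample variances and covariances s[i,j] = (1/(n-1)) · Σ_k (x_{k,i} - mean_i) · (x_{k,j} - mean_j), with n-1 = 3:
  s[U,U] = ((-1.75)·(-1.75) + (0.25)·(0.25) + (0.25)·(0.25) + (1.25)·(1.25)) / 3 = 4.75/3 = 1.5833
  s[U,V] = ((-1.75)·(-1.5) + (0.25)·(1.5) + (0.25)·(-1.5) + (1.25)·(1.5)) / 3 = 4.5/3 = 1.5
  s[V,V] = ((-1.5)·(-1.5) + (1.5)·(1.5) + (-1.5)·(-1.5) + (1.5)·(1.5)) / 3 = 9/3 = 3
  Sample standard deviations s_i = √(s[i,i]):
  s(U) = √(1.5833) = 1.2583
  s(V) = √(3) = 1.7321

Step 3 — r_{ij} = s_{ij} / (s_i · s_j):
  r[U,U] = 1 (diagonal).
  r[U,V] = 1.5 / (1.2583 · 1.7321) = 1.5 / 2.1794 = 0.6882
  r[V,V] = 1 (diagonal).

R is symmetric with unit diagonal. Assembling:

R = [[1, 0.6882],
 [0.6882, 1]]


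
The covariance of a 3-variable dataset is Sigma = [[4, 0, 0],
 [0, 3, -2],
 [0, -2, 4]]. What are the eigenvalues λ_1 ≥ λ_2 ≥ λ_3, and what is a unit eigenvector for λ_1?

Step 1 — characteristic polynomial p(λ) = det(λI - Sigma) = λ³ - tr·λ² + c_1·λ - det, where tr = trace, c_1 = sum of the principal 2×2 minors, det = det(Sigma):
  tr = 4 + 3 + 4 = 11,
  c_1 = (4·3 - (0)²) + (4·4 - (0)²) + (3·4 - (-2)²) = 12 + 16 + 8 = 36,
  det = 4·(3·4 - (-2)²) - (0)·((0)·4 - (-2)·(0)) + (0)·((0)·(-2) - 3·(0)) = 4·(8) - (0)·(0) + (0)·(0) = 32.
  So p(λ) = λ³ - 11λ² + 36λ - 32.
Step 2 — look for an integer root (rational root theorem: any rational root is an integer divisor of 32). Testing λ = 4:
  p(4) = 64 - 176 + 144 - 32 = 0  ✓
  Dividing out (λ - 4): p(λ) = (λ - 4)(λ² - 7λ + 8).
Step 3 — remaining eigenvalues from the quadratic λ² - 7λ + 8 = 0:
  Δ = 7² - 4·8 = 49 - 32 = 17,  λ = (7 ± √17)/2 = (7 ± 4.1231)/2 ≈ 5.5616 or 1.4384.
  Sorted: λ_1 = 5.5616,  λ_2 = 4,  λ_3 = 1.4384  (check: sum = 11 = tr ✓).

Step 4 — unit eigenvector for λ_1 ≈ 5.5616: v spans the null space of (Sigma - λ_1 I), whose rows are
  r_1 = (-1.5616, 0, 0),  r_2 = (0, -2.5616, -2),  r_3 = (0, -2, -1.5616).
  v is orthogonal to every row, so take v ∝ r_1 × r_2 = ((0)·(-2) - (0)·(-2.5616), (0)·(0) - (-1.5616)·(-2), (-1.5616)·(-2.5616) - (0)·(0)) ≈ (0, -3.1231, 4).
  Rescale (multiply by -1 so the first nonzero entry is positive): u = (0, 3.1231, -4).
  ||u|| = √((0)² + (3.1231)² + (-4)²) = √(25.7538) ≈ 5.0748,  v_1 = u/||u|| ≈ (0, 0.6154, -0.7882) (||v_1|| = 1).

λ_1 = 5.5616,  λ_2 = 4,  λ_3 = 1.4384;  v_1 ≈ (0, 0.6154, -0.7882)


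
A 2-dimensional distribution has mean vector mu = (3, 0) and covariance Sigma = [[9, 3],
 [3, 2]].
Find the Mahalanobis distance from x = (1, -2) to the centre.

Step 1 — centre the observation: (x - mu) = (-2, -2).

Step 2 — invert Sigma. det(Sigma) = 9·2 - (3)² = 9.
  Sigma^{-1} = (1/det) · [[d, -b], [-b, a]] = [[0.2222, -0.3333],
 [-0.3333, 1]].

Step 3 — form the quadratic (x - mu)^T · Sigma^{-1} · (x - mu):
  Sigma^{-1} · (x - mu) = (0.2222, -1.3333).
  (x - mu)^T · [Sigma^{-1} · (x - mu)] = (-2)·(0.2222) + (-2)·(-1.3333) = 2.2222.

Step 4 — take square root: d = √(2.2222) ≈ 1.4907.

d(x, mu) = √(2.2222) ≈ 1.4907


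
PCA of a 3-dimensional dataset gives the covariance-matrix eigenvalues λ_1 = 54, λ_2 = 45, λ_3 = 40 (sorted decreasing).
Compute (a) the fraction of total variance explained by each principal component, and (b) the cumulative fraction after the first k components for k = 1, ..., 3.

Step 1 — total variance = trace(Sigma) = Σ λ_i = 54 + 45 + 40 = 139.

Step 2 — fraction explained by component i = λ_i / Σ λ:
  PC1: 54/139 = 0.3885
  PC2: 45/139 = 0.3237
  PC3: 40/139 = 0.2878

Step 3 — cumulative fraction after k components = (λ_1 + ... + λ_k) / Σ λ:
  k = 1: 54/139 = 0.3885
  k = 2: (54 + 45)/139 = 99/139 = 0.7122
  k = 3: (54 + 45 + 40)/139 = 139/139 = 1

Summary (fraction, with percent):

explained: PC1 0.3885 (38.85%), PC2 0.3237 (32.37%), PC3 0.2878 (28.78%);  cumulative: 0.3885, 0.7122, 1


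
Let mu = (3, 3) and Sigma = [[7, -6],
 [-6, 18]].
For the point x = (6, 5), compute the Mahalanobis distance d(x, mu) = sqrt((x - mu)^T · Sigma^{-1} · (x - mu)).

Step 1 — centre the observation: (x - mu) = (3, 2).

Step 2 — invert Sigma. det(Sigma) = 7·18 - (-6)² = 90.
  Sigma^{-1} = (1/det) · [[d, -b], [-b, a]] = [[0.2, 0.0667],
 [0.0667, 0.0778]].

Step 3 — form the quadratic (x - mu)^T · Sigma^{-1} · (x - mu):
  Sigma^{-1} · (x - mu) = (0.7333, 0.3556).
  (x - mu)^T · [Sigma^{-1} · (x - mu)] = (3)·(0.7333) + (2)·(0.3556) = 2.9111.

Step 4 — take square root: d = √(2.9111) ≈ 1.7062.

d(x, mu) = √(2.9111) ≈ 1.7062


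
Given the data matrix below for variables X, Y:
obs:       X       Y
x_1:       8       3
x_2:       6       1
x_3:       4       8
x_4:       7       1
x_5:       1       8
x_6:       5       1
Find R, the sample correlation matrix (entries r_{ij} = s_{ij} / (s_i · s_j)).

Step 1 — column means:
  mean(X) = (8 + 6 + 4 + 7 + 1 + 5) / 6 = 31/6 = 5.1667
  mean(Y) = (3 + 1 + 8 + 1 + 8 + 1) / 6 = 22/6 = 3.6667

Step 2 — sample variances and covariances s[i,j] = (1/(n-1)) · Σ_k (x_{k,i} - mean_i) · (x_{k,j} - mean_j), with n-1 = 5:
  s[X,X] = ((2.8333)·(2.8333) + (0.8333)·(0.8333) + (-1.1667)·(-1.1667) + (1.8333)·(1.8333) + (-4.1667)·(-4.1667) + (-0.1667)·(-0.1667)) / 5 = 30.8333/5 = 6.1667
  s[X,Y] = ((2.8333)·(-0.6667) + (0.8333)·(-2.6667) + (-1.1667)·(4.3333) + (1.8333)·(-2.6667) + (-4.1667)·(4.3333) + (-0.1667)·(-2.6667)) / 5 = -31.6667/5 = -6.3333
  s[Y,Y] = ((-0.6667)·(-0.6667) + (-2.6667)·(-2.6667) + (4.3333)·(4.3333) + (-2.6667)·(-2.6667) + (4.3333)·(4.3333) + (-2.6667)·(-2.6667)) / 5 = 59.3333/5 = 11.8667
  Sample standard deviations s_i = √(s[i,i]):
  s(X) = √(6.1667) = 2.4833
  s(Y) = √(11.8667) = 3.4448

Step 3 — r_{ij} = s_{ij} / (s_i · s_j):
  r[X,X] = 1 (diagonal).
  r[X,Y] = -6.3333 / (2.4833 · 3.4448) = -6.3333 / 8.5544 = -0.7404
  r[Y,Y] = 1 (diagonal).

R is symmetric with unit diagonal. Assembling:

R = [[1, -0.7404],
 [-0.7404, 1]]


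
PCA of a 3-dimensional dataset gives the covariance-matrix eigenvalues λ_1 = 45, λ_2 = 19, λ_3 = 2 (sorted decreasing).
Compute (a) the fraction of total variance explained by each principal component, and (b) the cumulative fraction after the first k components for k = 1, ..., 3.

Step 1 — total variance = trace(Sigma) = Σ λ_i = 45 + 19 + 2 = 66.

Step 2 — fraction explained by component i = λ_i / Σ λ:
  PC1: 45/66 = 0.6818
  PC2: 19/66 = 0.2879
  PC3: 2/66 = 0.0303

Step 3 — cumulative fraction after k components = (λ_1 + ... + λ_k) / Σ λ:
  k = 1: 45/66 = 0.6818
  k = 2: (45 + 19)/66 = 64/66 = 0.9697
  k = 3: (45 + 19 + 2)/66 = 66/66 = 1

Summary (fraction, with percent):

explained: PC1 0.6818 (68.18%), PC2 0.2879 (28.79%), PC3 0.0303 (3.03%);  cumulative: 0.6818, 0.9697, 1


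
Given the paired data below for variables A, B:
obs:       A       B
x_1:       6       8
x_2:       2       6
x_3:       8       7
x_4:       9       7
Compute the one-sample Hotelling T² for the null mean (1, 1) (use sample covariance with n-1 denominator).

Step 1 — sample mean vector:
  mean(A) = (6 + 2 + 8 + 9) / 4 = 25/4 = 6.25
  mean(B) = (8 + 6 + 7 + 7) / 4 = 28/4 = 7
  x̄ = (6.25, 7),  deviation x̄ - mu_0 = (6.25, 7) - (1, 1) = (5.25, 6).

Step 2 — sample covariance matrix, S[i,j] = (1/(n-1)) · Σ_k (x_{k,i} - mean_i) · (x_{k,j} - mean_j), divisor n-1 = 3:
  S[A,A] = ((-0.25)·(-0.25) + (-4.25)·(-4.25) + (1.75)·(1.75) + (2.75)·(2.75)) / 3 = 28.75/3 = 9.5833
  S[A,B] = ((-0.25)·(1) + (-4.25)·(-1) + (1.75)·(0) + (2.75)·(0)) / 3 = 4/3 = 1.3333
  S[B,B] = ((1)·(1) + (-1)·(-1) + (0)·(0) + (0)·(0)) / 3 = 2/3 = 0.6667
  S = [[9.5833, 1.3333],
 [1.3333, 0.6667]].

Step 3 — invert S. det(S) = 9.5833·0.6667 - (1.3333)² = 4.6111.
  S^{-1} = (1/det) · [[d, -b], [-b, a]] = [[0.1446, -0.2892],
 [-0.2892, 2.0783]].

Step 4 — quadratic form (x̄ - mu_0)^T · S^{-1} · (x̄ - mu_0):
  S^{-1} · (x̄ - mu_0) = (-0.9759, 10.9518),
  (x̄ - mu_0)^T · [...] = (5.25)·(-0.9759) + (6)·(10.9518) = 60.5873.

Step 5 — scale by n: T² = 4 · 60.5873 = 242.3494.

T² ≈ 242.3494


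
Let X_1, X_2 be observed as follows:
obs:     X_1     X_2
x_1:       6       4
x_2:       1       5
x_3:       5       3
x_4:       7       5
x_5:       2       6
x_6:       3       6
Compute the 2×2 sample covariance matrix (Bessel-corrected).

Step 1 — column means:
  mean(X_1) = (6 + 1 + 5 + 7 + 2 + 3) / 6 = 24/6 = 4
  mean(X_2) = (4 + 5 + 3 + 5 + 6 + 6) / 6 = 29/6 = 4.8333

Step 2 — sample covariance S[i,j] = (1/(n-1)) · Σ_k (x_{k,i} - mean_i) · (x_{k,j} - mean_j), with n-1 = 5.
  S[X_1,X_1] = ((2)·(2) + (-3)·(-3) + (1)·(1) + (3)·(3) + (-2)·(-2) + (-1)·(-1)) / 5 = 28/5 = 5.6
  S[X_1,X_2] = ((2)·(-0.8333) + (-3)·(0.1667) + (1)·(-1.8333) + (3)·(0.1667) + (-2)·(1.1667) + (-1)·(1.1667)) / 5 = -7/5 = -1.4
  S[X_2,X_2] = ((-0.8333)·(-0.8333) + (0.1667)·(0.1667) + (-1.8333)·(-1.8333) + (0.1667)·(0.1667) + (1.1667)·(1.1667) + (1.1667)·(1.1667)) / 5 = 6.8333/5 = 1.3667

S is symmetric (S[j,i] = S[i,j]). Assembling:

S = [[5.6, -1.4],
 [-1.4, 1.3667]]


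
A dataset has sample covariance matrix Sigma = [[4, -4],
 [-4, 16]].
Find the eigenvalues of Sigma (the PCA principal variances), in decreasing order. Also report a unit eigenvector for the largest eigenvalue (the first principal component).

Step 1 — characteristic polynomial of 2×2 Sigma:
  det(Sigma - λI) = λ² - trace · λ + det = 0.
  trace = 4 + 16 = 20, det = 4·16 - (-4)² = 48.
Step 2 — discriminant:
  Δ = trace² - 4·det = 400 - 192 = 208.
Step 3 — eigenvalues:
  λ = (trace ± √Δ)/2 = (20 ± 14.4222)/2,
  λ_1 = 17.2111,  λ_2 = 2.7889.

Step 4 — unit eigenvector for λ_1: solve (Sigma - λ_1 I)v = 0. First row:
  (4 - 17.2111)·v_x + (-4)·v_y = 0, i.e. (-13.2111)·v_x + (-4)·v_y = 0,
  so v ∝ (b, λ_1 - a) = (-4, 13.2111); multiply by -1 so the first entry is positive: u = (4, -13.2111).
  ||u|| = √((4)² + (-13.2111)²) = √(190.5332) ≈ 13.8034,
  v_1 = u/||u|| ≈ (0.2898, -0.9571) (||v_1|| = 1).

λ_1 = 17.2111,  λ_2 = 2.7889;  v_1 ≈ (0.2898, -0.9571)


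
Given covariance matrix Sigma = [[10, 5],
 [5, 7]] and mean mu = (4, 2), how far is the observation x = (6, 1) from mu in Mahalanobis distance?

Step 1 — centre the observation: (x - mu) = (2, -1).

Step 2 — invert Sigma. det(Sigma) = 10·7 - (5)² = 45.
  Sigma^{-1} = (1/det) · [[d, -b], [-b, a]] = [[0.1556, -0.1111],
 [-0.1111, 0.2222]].

Step 3 — form the quadratic (x - mu)^T · Sigma^{-1} · (x - mu):
  Sigma^{-1} · (x - mu) = (0.4222, -0.4444).
  (x - mu)^T · [Sigma^{-1} · (x - mu)] = (2)·(0.4222) + (-1)·(-0.4444) = 1.2889.

Step 4 — take square root: d = √(1.2889) ≈ 1.1353.

d(x, mu) = √(1.2889) ≈ 1.1353


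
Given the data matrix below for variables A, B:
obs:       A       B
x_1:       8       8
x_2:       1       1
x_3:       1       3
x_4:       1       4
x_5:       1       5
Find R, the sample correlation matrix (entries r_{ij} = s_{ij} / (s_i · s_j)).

Step 1 — column means:
  mean(A) = (8 + 1 + 1 + 1 + 1) / 5 = 12/5 = 2.4
  mean(B) = (8 + 1 + 3 + 4 + 5) / 5 = 21/5 = 4.2

Step 2 — sample variances and covariances s[i,j] = (1/(n-1)) · Σ_k (x_{k,i} - mean_i) · (x_{k,j} - mean_j), with n-1 = 4:
  s[A,A] = ((5.6)·(5.6) + (-1.4)·(-1.4) + (-1.4)·(-1.4) + (-1.4)·(-1.4) + (-1.4)·(-1.4)) / 4 = 39.2/4 = 9.8
  s[A,B] = ((5.6)·(3.8) + (-1.4)·(-3.2) + (-1.4)·(-1.2) + (-1.4)·(-0.2) + (-1.4)·(0.8)) / 4 = 26.6/4 = 6.65
  s[B,B] = ((3.8)·(3.8) + (-3.2)·(-3.2) + (-1.2)·(-1.2) + (-0.2)·(-0.2) + (0.8)·(0.8)) / 4 = 26.8/4 = 6.7
  Sample standard deviations s_i = √(s[i,i]):
  s(A) = √(9.8) = 3.1305
  s(B) = √(6.7) = 2.5884

Step 3 — r_{ij} = s_{ij} / (s_i · s_j):
  r[A,A] = 1 (diagonal).
  r[A,B] = 6.65 / (3.1305 · 2.5884) = 6.65 / 8.1031 = 0.8207
  r[B,B] = 1 (diagonal).

R is symmetric with unit diagonal. Assembling:

R = [[1, 0.8207],
 [0.8207, 1]]


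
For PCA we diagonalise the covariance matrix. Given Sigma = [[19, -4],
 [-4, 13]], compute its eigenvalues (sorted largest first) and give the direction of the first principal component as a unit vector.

Step 1 — characteristic polynomial of 2×2 Sigma:
  det(Sigma - λI) = λ² - trace · λ + det = 0.
  trace = 19 + 13 = 32, det = 19·13 - (-4)² = 231.
Step 2 — discriminant:
  Δ = trace² - 4·det = 1024 - 924 = 100.
Step 3 — eigenvalues:
  λ = (trace ± √Δ)/2 = (32 ± 10)/2,
  λ_1 = 21,  λ_2 = 11.

Step 4 — unit eigenvector for λ_1: solve (Sigma - λ_1 I)v = 0. First row:
  (19 - 21)·v_x + (-4)·v_y = 0, i.e. (-2)·v_x + (-4)·v_y = 0,
  so v ∝ (b, λ_1 - a) = (-4, 2); multiply by -1 so the first entry is positive: u = (4, -2).
  ||u|| = √((4)² + (-2)²) = √(20) ≈ 4.4721,
  v_1 = u/||u|| ≈ (0.8944, -0.4472) (||v_1|| = 1).

λ_1 = 21,  λ_2 = 11;  v_1 ≈ (0.8944, -0.4472)


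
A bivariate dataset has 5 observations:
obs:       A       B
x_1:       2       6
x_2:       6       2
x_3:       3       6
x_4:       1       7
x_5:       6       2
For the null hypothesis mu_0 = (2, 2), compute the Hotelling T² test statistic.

Step 1 — sample mean vector:
  mean(A) = (2 + 6 + 3 + 1 + 6) / 5 = 18/5 = 3.6
  mean(B) = (6 + 2 + 6 + 7 + 2) / 5 = 23/5 = 4.6
  x̄ = (3.6, 4.6),  deviation x̄ - mu_0 = (3.6, 4.6) - (2, 2) = (1.6, 2.6).

Step 2 — sample covariance matrix, S[i,j] = (1/(n-1)) · Σ_k (x_{k,i} - mean_i) · (x_{k,j} - mean_j), divisor n-1 = 4:
  S[A,A] = ((-1.6)·(-1.6) + (2.4)·(2.4) + (-0.6)·(-0.6) + (-2.6)·(-2.6) + (2.4)·(2.4)) / 4 = 21.2/4 = 5.3
  S[A,B] = ((-1.6)·(1.4) + (2.4)·(-2.6) + (-0.6)·(1.4) + (-2.6)·(2.4) + (2.4)·(-2.6)) / 4 = -21.8/4 = -5.45
  S[B,B] = ((1.4)·(1.4) + (-2.6)·(-2.6) + (1.4)·(1.4) + (2.4)·(2.4) + (-2.6)·(-2.6)) / 4 = 23.2/4 = 5.8
  S = [[5.3, -5.45],
 [-5.45, 5.8]].

Step 3 — invert S. det(S) = 5.3·5.8 - (-5.45)² = 1.0375.
  S^{-1} = (1/det) · [[d, -b], [-b, a]] = [[5.5904, 5.253],
 [5.253, 5.1084]].

Step 4 — quadratic form (x̄ - mu_0)^T · S^{-1} · (x̄ - mu_0):
  S^{-1} · (x̄ - mu_0) = (22.6024, 21.6867),
  (x̄ - mu_0)^T · [...] = (1.6)·(22.6024) + (2.6)·(21.6867) = 92.5494.

Step 5 — scale by n: T² = 5 · 92.5494 = 462.747.

T² ≈ 462.747


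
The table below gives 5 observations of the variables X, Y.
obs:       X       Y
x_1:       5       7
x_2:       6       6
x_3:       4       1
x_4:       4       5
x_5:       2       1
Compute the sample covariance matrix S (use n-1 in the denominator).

Step 1 — column means:
  mean(X) = (5 + 6 + 4 + 4 + 2) / 5 = 21/5 = 4.2
  mean(Y) = (7 + 6 + 1 + 5 + 1) / 5 = 20/5 = 4

Step 2 — sample covariance S[i,j] = (1/(n-1)) · Σ_k (x_{k,i} - mean_i) · (x_{k,j} - mean_j), with n-1 = 4.
  S[X,X] = ((0.8)·(0.8) + (1.8)·(1.8) + (-0.2)·(-0.2) + (-0.2)·(-0.2) + (-2.2)·(-2.2)) / 4 = 8.8/4 = 2.2
  S[X,Y] = ((0.8)·(3) + (1.8)·(2) + (-0.2)·(-3) + (-0.2)·(1) + (-2.2)·(-3)) / 4 = 13/4 = 3.25
  S[Y,Y] = ((3)·(3) + (2)·(2) + (-3)·(-3) + (1)·(1) + (-3)·(-3)) / 4 = 32/4 = 8

S is symmetric (S[j,i] = S[i,j]). Assembling:

S = [[2.2, 3.25],
 [3.25, 8]]


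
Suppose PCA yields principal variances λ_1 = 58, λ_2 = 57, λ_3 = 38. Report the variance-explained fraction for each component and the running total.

Step 1 — total variance = trace(Sigma) = Σ λ_i = 58 + 57 + 38 = 153.

Step 2 — fraction explained by component i = λ_i / Σ λ:
  PC1: 58/153 = 0.3791
  PC2: 57/153 = 0.3725
  PC3: 38/153 = 0.2484

Step 3 — cumulative fraction after k components = (λ_1 + ... + λ_k) / Σ λ:
  k = 1: 58/153 = 0.3791
  k = 2: (58 + 57)/153 = 115/153 = 0.7516
  k = 3: (58 + 57 + 38)/153 = 153/153 = 1

Summary (fraction, with percent):

explained: PC1 0.3791 (37.91%), PC2 0.3725 (37.25%), PC3 0.2484 (24.84%);  cumulative: 0.3791, 0.7516, 1


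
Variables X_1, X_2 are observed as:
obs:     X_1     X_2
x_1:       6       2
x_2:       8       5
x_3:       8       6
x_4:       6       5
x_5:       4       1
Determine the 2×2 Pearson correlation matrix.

Step 1 — column means:
  mean(X_1) = (6 + 8 + 8 + 6 + 4) / 5 = 32/5 = 6.4
  mean(X_2) = (2 + 5 + 6 + 5 + 1) / 5 = 19/5 = 3.8

Step 2 — sample variances and covariances s[i,j] = (1/(n-1)) · Σ_k (x_{k,i} - mean_i) · (x_{k,j} - mean_j), with n-1 = 4:
  s[X_1,X_1] = ((-0.4)·(-0.4) + (1.6)·(1.6) + (1.6)·(1.6) + (-0.4)·(-0.4) + (-2.4)·(-2.4)) / 4 = 11.2/4 = 2.8
  s[X_1,X_2] = ((-0.4)·(-1.8) + (1.6)·(1.2) + (1.6)·(2.2) + (-0.4)·(1.2) + (-2.4)·(-2.8)) / 4 = 12.4/4 = 3.1
  s[X_2,X_2] = ((-1.8)·(-1.8) + (1.2)·(1.2) + (2.2)·(2.2) + (1.2)·(1.2) + (-2.8)·(-2.8)) / 4 = 18.8/4 = 4.7
  Sample standard deviations s_i = √(s[i,i]):
  s(X_1) = √(2.8) = 1.6733
  s(X_2) = √(4.7) = 2.1679

Step 3 — r_{ij} = s_{ij} / (s_i · s_j):
  r[X_1,X_1] = 1 (diagonal).
  r[X_1,X_2] = 3.1 / (1.6733 · 2.1679) = 3.1 / 3.6277 = 0.8545
  r[X_2,X_2] = 1 (diagonal).

R is symmetric with unit diagonal. Assembling:

R = [[1, 0.8545],
 [0.8545, 1]]


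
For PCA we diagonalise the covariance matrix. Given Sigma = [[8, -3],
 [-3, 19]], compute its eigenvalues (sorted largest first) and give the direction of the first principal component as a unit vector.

Step 1 — characteristic polynomial of 2×2 Sigma:
  det(Sigma - λI) = λ² - trace · λ + det = 0.
  trace = 8 + 19 = 27, det = 8·19 - (-3)² = 143.
Step 2 — discriminant:
  Δ = trace² - 4·det = 729 - 572 = 157.
Step 3 — eigenvalues:
  λ = (trace ± √Δ)/2 = (27 ± 12.53)/2,
  λ_1 = 19.765,  λ_2 = 7.235.

Step 4 — unit eigenvector for λ_1: solve (Sigma - λ_1 I)v = 0. First row:
  (8 - 19.765)·v_x + (-3)·v_y = 0, i.e. (-11.765)·v_x + (-3)·v_y = 0,
  so v ∝ (b, λ_1 - a) = (-3, 11.765); multiply by -1 so the first entry is positive: u = (3, -11.765).
  ||u|| = √((3)² + (-11.765)²) = √(147.4148) ≈ 12.1414,
  v_1 = u/||u|| ≈ (0.2471, -0.969) (||v_1|| = 1).

λ_1 = 19.765,  λ_2 = 7.235;  v_1 ≈ (0.2471, -0.969)


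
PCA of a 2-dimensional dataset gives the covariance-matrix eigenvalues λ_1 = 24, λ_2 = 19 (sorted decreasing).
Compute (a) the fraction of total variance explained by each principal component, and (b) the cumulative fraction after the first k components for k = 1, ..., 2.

Step 1 — total variance = trace(Sigma) = Σ λ_i = 24 + 19 = 43.

Step 2 — fraction explained by component i = λ_i / Σ λ:
  PC1: 24/43 = 0.5581
  PC2: 19/43 = 0.4419

Step 3 — cumulative fraction after k components = (λ_1 + ... + λ_k) / Σ λ:
  k = 1: 24/43 = 0.5581
  k = 2: (24 + 19)/43 = 43/43 = 1

Summary (fraction, with percent):

explained: PC1 0.5581 (55.81%), PC2 0.4419 (44.19%);  cumulative: 0.5581, 1


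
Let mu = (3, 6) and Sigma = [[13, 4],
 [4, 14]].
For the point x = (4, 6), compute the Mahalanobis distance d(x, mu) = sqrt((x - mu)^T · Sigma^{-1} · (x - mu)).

Step 1 — centre the observation: (x - mu) = (1, 0).

Step 2 — invert Sigma. det(Sigma) = 13·14 - (4)² = 166.
  Sigma^{-1} = (1/det) · [[d, -b], [-b, a]] = [[0.0843, -0.0241],
 [-0.0241, 0.0783]].

Step 3 — form the quadratic (x - mu)^T · Sigma^{-1} · (x - mu):
  Sigma^{-1} · (x - mu) = (0.0843, -0.0241).
  (x - mu)^T · [Sigma^{-1} · (x - mu)] = (1)·(0.0843) + (0)·(-0.0241) = 0.0843.

Step 4 — take square root: d = √(0.0843) ≈ 0.2904.

d(x, mu) = √(0.0843) ≈ 0.2904


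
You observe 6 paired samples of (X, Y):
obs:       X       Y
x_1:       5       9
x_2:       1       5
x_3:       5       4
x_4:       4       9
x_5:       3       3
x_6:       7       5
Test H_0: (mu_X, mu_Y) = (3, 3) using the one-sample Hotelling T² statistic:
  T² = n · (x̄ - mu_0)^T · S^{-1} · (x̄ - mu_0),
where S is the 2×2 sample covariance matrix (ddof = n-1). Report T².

Step 1 — sample mean vector:
  mean(X) = (5 + 1 + 5 + 4 + 3 + 7) / 6 = 25/6 = 4.1667
  mean(Y) = (9 + 5 + 4 + 9 + 3 + 5) / 6 = 35/6 = 5.8333
  x̄ = (4.1667, 5.8333),  deviation x̄ - mu_0 = (4.1667, 5.8333) - (3, 3) = (1.1667, 2.8333).

Step 2 — sample covariance matrix, S[i,j] = (1/(n-1)) · Σ_k (x_{k,i} - mean_i) · (x_{k,j} - mean_j), divisor n-1 = 5:
  S[X,X] = ((0.8333)·(0.8333) + (-3.1667)·(-3.1667) + (0.8333)·(0.8333) + (-0.1667)·(-0.1667) + (-1.1667)·(-1.1667) + (2.8333)·(2.8333)) / 5 = 20.8333/5 = 4.1667
  S[X,Y] = ((0.8333)·(3.1667) + (-3.1667)·(-0.8333) + (0.8333)·(-1.8333) + (-0.1667)·(3.1667) + (-1.1667)·(-2.8333) + (2.8333)·(-0.8333)) / 5 = 4.1667/5 = 0.8333
  S[Y,Y] = ((3.1667)·(3.1667) + (-0.8333)·(-0.8333) + (-1.8333)·(-1.8333) + (3.1667)·(3.1667) + (-2.8333)·(-2.8333) + (-0.8333)·(-0.8333)) / 5 = 32.8333/5 = 6.5667
  S = [[4.1667, 0.8333],
 [0.8333, 6.5667]].

Step 3 — invert S. det(S) = 4.1667·6.5667 - (0.8333)² = 26.6667.
  S^{-1} = (1/det) · [[d, -b], [-b, a]] = [[0.2462, -0.0313],
 [-0.0313, 0.1562]].

Step 4 — quadratic form (x̄ - mu_0)^T · S^{-1} · (x̄ - mu_0):
  S^{-1} · (x̄ - mu_0) = (0.1988, 0.4062),
  (x̄ - mu_0)^T · [...] = (1.1667)·(0.1988) + (2.8333)·(0.4062) = 1.3829.

Step 5 — scale by n: T² = 6 · 1.3829 = 8.2975.

T² ≈ 8.2975


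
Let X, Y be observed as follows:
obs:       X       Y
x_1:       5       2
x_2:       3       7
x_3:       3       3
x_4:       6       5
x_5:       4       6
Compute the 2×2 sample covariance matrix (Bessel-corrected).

Step 1 — column means:
  mean(X) = (5 + 3 + 3 + 6 + 4) / 5 = 21/5 = 4.2
  mean(Y) = (2 + 7 + 3 + 5 + 6) / 5 = 23/5 = 4.6

Step 2 — sample covariance S[i,j] = (1/(n-1)) · Σ_k (x_{k,i} - mean_i) · (x_{k,j} - mean_j), with n-1 = 4.
  S[X,X] = ((0.8)·(0.8) + (-1.2)·(-1.2) + (-1.2)·(-1.2) + (1.8)·(1.8) + (-0.2)·(-0.2)) / 4 = 6.8/4 = 1.7
  S[X,Y] = ((0.8)·(-2.6) + (-1.2)·(2.4) + (-1.2)·(-1.6) + (1.8)·(0.4) + (-0.2)·(1.4)) / 4 = -2.6/4 = -0.65
  S[Y,Y] = ((-2.6)·(-2.6) + (2.4)·(2.4) + (-1.6)·(-1.6) + (0.4)·(0.4) + (1.4)·(1.4)) / 4 = 17.2/4 = 4.3

S is symmetric (S[j,i] = S[i,j]). Assembling:

S = [[1.7, -0.65],
 [-0.65, 4.3]]


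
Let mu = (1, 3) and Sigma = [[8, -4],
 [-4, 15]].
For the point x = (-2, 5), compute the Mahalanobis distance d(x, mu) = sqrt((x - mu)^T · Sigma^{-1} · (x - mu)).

Step 1 — centre the observation: (x - mu) = (-3, 2).

Step 2 — invert Sigma. det(Sigma) = 8·15 - (-4)² = 104.
  Sigma^{-1} = (1/det) · [[d, -b], [-b, a]] = [[0.1442, 0.0385],
 [0.0385, 0.0769]].

Step 3 — form the quadratic (x - mu)^T · Sigma^{-1} · (x - mu):
  Sigma^{-1} · (x - mu) = (-0.3558, 0.0385).
  (x - mu)^T · [Sigma^{-1} · (x - mu)] = (-3)·(-0.3558) + (2)·(0.0385) = 1.1442.

Step 4 — take square root: d = √(1.1442) ≈ 1.0697.

d(x, mu) = √(1.1442) ≈ 1.0697


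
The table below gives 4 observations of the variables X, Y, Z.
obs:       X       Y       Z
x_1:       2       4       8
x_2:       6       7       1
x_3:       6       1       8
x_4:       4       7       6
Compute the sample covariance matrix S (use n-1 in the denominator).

Step 1 — column means:
  mean(X) = (2 + 6 + 6 + 4) / 4 = 18/4 = 4.5
  mean(Y) = (4 + 7 + 1 + 7) / 4 = 19/4 = 4.75
  mean(Z) = (8 + 1 + 8 + 6) / 4 = 23/4 = 5.75

Step 2 — sample covariance S[i,j] = (1/(n-1)) · Σ_k (x_{k,i} - mean_i) · (x_{k,j} - mean_j), with n-1 = 3.
  S[X,X] = ((-2.5)·(-2.5) + (1.5)·(1.5) + (1.5)·(1.5) + (-0.5)·(-0.5)) / 3 = 11/3 = 3.6667
  S[X,Y] = ((-2.5)·(-0.75) + (1.5)·(2.25) + (1.5)·(-3.75) + (-0.5)·(2.25)) / 3 = -1.5/3 = -0.5
  S[X,Z] = ((-2.5)·(2.25) + (1.5)·(-4.75) + (1.5)·(2.25) + (-0.5)·(0.25)) / 3 = -9.5/3 = -3.1667
  S[Y,Y] = ((-0.75)·(-0.75) + (2.25)·(2.25) + (-3.75)·(-3.75) + (2.25)·(2.25)) / 3 = 24.75/3 = 8.25
  S[Y,Z] = ((-0.75)·(2.25) + (2.25)·(-4.75) + (-3.75)·(2.25) + (2.25)·(0.25)) / 3 = -20.25/3 = -6.75
  S[Z,Z] = ((2.25)·(2.25) + (-4.75)·(-4.75) + (2.25)·(2.25) + (0.25)·(0.25)) / 3 = 32.75/3 = 10.9167

S is symmetric (S[j,i] = S[i,j]). Assembling:

S = [[3.6667, -0.5, -3.1667],
 [-0.5, 8.25, -6.75],
 [-3.1667, -6.75, 10.9167]]


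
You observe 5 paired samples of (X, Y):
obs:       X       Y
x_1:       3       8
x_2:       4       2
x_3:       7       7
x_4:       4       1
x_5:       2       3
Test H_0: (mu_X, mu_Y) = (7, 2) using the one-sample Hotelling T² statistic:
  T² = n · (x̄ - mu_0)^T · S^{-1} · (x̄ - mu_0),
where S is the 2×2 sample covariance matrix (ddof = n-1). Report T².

Step 1 — sample mean vector:
  mean(X) = (3 + 4 + 7 + 4 + 2) / 5 = 20/5 = 4
  mean(Y) = (8 + 2 + 7 + 1 + 3) / 5 = 21/5 = 4.2
  x̄ = (4, 4.2),  deviation x̄ - mu_0 = (4, 4.2) - (7, 2) = (-3, 2.2).

Step 2 — sample covariance matrix, S[i,j] = (1/(n-1)) · Σ_k (x_{k,i} - mean_i) · (x_{k,j} - mean_j), divisor n-1 = 4:
  S[X,X] = ((-1)·(-1) + (0)·(0) + (3)·(3) + (0)·(0) + (-2)·(-2)) / 4 = 14/4 = 3.5
  S[X,Y] = ((-1)·(3.8) + (0)·(-2.2) + (3)·(2.8) + (0)·(-3.2) + (-2)·(-1.2)) / 4 = 7/4 = 1.75
  S[Y,Y] = ((3.8)·(3.8) + (-2.2)·(-2.2) + (2.8)·(2.8) + (-3.2)·(-3.2) + (-1.2)·(-1.2)) / 4 = 38.8/4 = 9.7
  S = [[3.5, 1.75],
 [1.75, 9.7]].

Step 3 — invert S. det(S) = 3.5·9.7 - (1.75)² = 30.8875.
  S^{-1} = (1/det) · [[d, -b], [-b, a]] = [[0.314, -0.0567],
 [-0.0567, 0.1133]].

Step 4 — quadratic form (x̄ - mu_0)^T · S^{-1} · (x̄ - mu_0):
  S^{-1} · (x̄ - mu_0) = (-1.0668, 0.4193),
  (x̄ - mu_0)^T · [...] = (-3)·(-1.0668) + (2.2)·(0.4193) = 4.1227.

Step 5 — scale by n: T² = 5 · 4.1227 = 20.6135.

T² ≈ 20.6135


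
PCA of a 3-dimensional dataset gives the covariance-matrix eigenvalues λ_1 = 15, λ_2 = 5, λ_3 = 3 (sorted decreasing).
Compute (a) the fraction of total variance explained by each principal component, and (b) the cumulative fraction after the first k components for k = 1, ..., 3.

Step 1 — total variance = trace(Sigma) = Σ λ_i = 15 + 5 + 3 = 23.

Step 2 — fraction explained by component i = λ_i / Σ λ:
  PC1: 15/23 = 0.6522
  PC2: 5/23 = 0.2174
  PC3: 3/23 = 0.1304

Step 3 — cumulative fraction after k components = (λ_1 + ... + λ_k) / Σ λ:
  k = 1: 15/23 = 0.6522
  k = 2: (15 + 5)/23 = 20/23 = 0.8696
  k = 3: (15 + 5 + 3)/23 = 23/23 = 1

Summary (fraction, with percent):

explained: PC1 0.6522 (65.22%), PC2 0.2174 (21.74%), PC3 0.1304 (13.04%);  cumulative: 0.6522, 0.8696, 1


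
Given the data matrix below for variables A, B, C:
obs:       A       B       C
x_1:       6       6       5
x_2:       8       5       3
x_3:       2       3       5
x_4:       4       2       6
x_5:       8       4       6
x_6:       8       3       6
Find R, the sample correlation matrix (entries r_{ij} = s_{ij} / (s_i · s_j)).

Step 1 — column means:
  mean(A) = (6 + 8 + 2 + 4 + 8 + 8) / 6 = 36/6 = 6
  mean(B) = (6 + 5 + 3 + 2 + 4 + 3) / 6 = 23/6 = 3.8333
  mean(C) = (5 + 3 + 5 + 6 + 6 + 6) / 6 = 31/6 = 5.1667

Step 2 — sample variances and covariances s[i,j] = (1/(n-1)) · Σ_k (x_{k,i} - mean_i) · (x_{k,j} - mean_j), with n-1 = 5:
  s[A,A] = ((0)·(0) + (2)·(2) + (-4)·(-4) + (-2)·(-2) + (2)·(2) + (2)·(2)) / 5 = 32/5 = 6.4
  s[A,B] = ((0)·(2.1667) + (2)·(1.1667) + (-4)·(-0.8333) + (-2)·(-1.8333) + (2)·(0.1667) + (2)·(-0.8333)) / 5 = 8/5 = 1.6
  s[A,C] = ((0)·(-0.1667) + (2)·(-2.1667) + (-4)·(-0.1667) + (-2)·(0.8333) + (2)·(0.8333) + (2)·(0.8333)) / 5 = -2/5 = -0.4
  s[B,B] = ((2.1667)·(2.1667) + (1.1667)·(1.1667) + (-0.8333)·(-0.8333) + (-1.8333)·(-1.8333) + (0.1667)·(0.1667) + (-0.8333)·(-0.8333)) / 5 = 10.8333/5 = 2.1667
  s[B,C] = ((2.1667)·(-0.1667) + (1.1667)·(-2.1667) + (-0.8333)·(-0.1667) + (-1.8333)·(0.8333) + (0.1667)·(0.8333) + (-0.8333)·(0.8333)) / 5 = -4.8333/5 = -0.9667
  s[C,C] = ((-0.1667)·(-0.1667) + (-2.1667)·(-2.1667) + (-0.1667)·(-0.1667) + (0.8333)·(0.8333) + (0.8333)·(0.8333) + (0.8333)·(0.8333)) / 5 = 6.8333/5 = 1.3667
  Sample standard deviations s_i = √(s[i,i]):
  s(A) = √(6.4) = 2.5298
  s(B) = √(2.1667) = 1.472
  s(C) = √(1.3667) = 1.169

Step 3 — r_{ij} = s_{ij} / (s_i · s_j):
  r[A,A] = 1 (diagonal).
  r[A,B] = 1.6 / (2.5298 · 1.472) = 1.6 / 3.7238 = 0.4297
  r[A,C] = -0.4 / (2.5298 · 1.169) = -0.4 / 2.9575 = -0.1353
  r[B,B] = 1 (diagonal).
  r[B,C] = -0.9667 / (1.472 · 1.169) = -0.9667 / 1.7208 = -0.5618
  r[C,C] = 1 (diagonal).

R is symmetric with unit diagonal. Assembling:

R = [[1, 0.4297, -0.1353],
 [0.4297, 1, -0.5618],
 [-0.1353, -0.5618, 1]]


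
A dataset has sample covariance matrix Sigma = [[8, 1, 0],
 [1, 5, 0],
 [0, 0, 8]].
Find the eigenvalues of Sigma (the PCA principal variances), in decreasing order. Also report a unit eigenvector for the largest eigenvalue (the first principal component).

Step 1 — characteristic polynomial p(λ) = det(λI - Sigma) = λ³ - tr·λ² + c_1·λ - det, where tr = trace, c_1 = sum of the principal 2×2 minors, det = det(Sigma):
  tr = 8 + 5 + 8 = 21,
  c_1 = (8·5 - (1)²) + (8·8 - (0)²) + (5·8 - (0)²) = 39 + 64 + 40 = 143,
  det = 8·(5·8 - (0)²) - (1)·((1)·8 - (0)·(0)) + (0)·((1)·(0) - 5·(0)) = 8·(40) - (1)·(8) + (0)·(0) = 312.
  So p(λ) = λ³ - 21λ² + 143λ - 312.
Step 2 — look for an integer root (rational root theorem: any rational root is an integer divisor of 312). Testing λ = 8:
  p(8) = 512 - 1344 + 1144 - 312 = 0  ✓
  Dividing out (λ - 8): p(λ) = (λ - 8)(λ² - 13λ + 39).
Step 3 — remaining eigenvalues from the quadratic λ² - 13λ + 39 = 0:
  Δ = 13² - 4·39 = 169 - 156 = 13,  λ = (13 ± √13)/2 = (13 ± 3.6056)/2 ≈ 8.3028 or 4.6972.
  Sorted: λ_1 = 8.3028,  λ_2 = 8,  λ_3 = 4.6972  (check: sum = 21 = tr ✓).

Step 4 — unit eigenvector for λ_1 ≈ 8.3028: v spans the null space of (Sigma - λ_1 I), whose rows are
  r_1 = (-0.3028, 1, 0),  r_2 = (1, -3.3028, 0),  r_3 = (0, 0, -0.3028).
  v is orthogonal to every row, so take v ∝ r_1 × r_3 = ((1)·(-0.3028) - (0)·(0), (0)·(0) - (-0.3028)·(-0.3028), (-0.3028)·(0) - (1)·(0)) ≈ (-0.3028, -0.0917, 0).
  Rescale (multiply by -1 so the first nonzero entry is positive): u = (0.3028, 0.0917, 0).
  ||u|| = √((0.3028)² + (0.0917)² + (0)²) = √(0.1001) ≈ 0.3163,  v_1 = u/||u|| ≈ (0.9571, 0.2898, 0) (||v_1|| = 1).

λ_1 = 8.3028,  λ_2 = 8,  λ_3 = 4.6972;  v_1 ≈ (0.9571, 0.2898, 0)
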